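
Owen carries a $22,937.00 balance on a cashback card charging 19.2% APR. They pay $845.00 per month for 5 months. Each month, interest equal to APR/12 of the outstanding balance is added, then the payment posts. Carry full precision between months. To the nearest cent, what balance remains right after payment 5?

Monthly rate r = 19.2%/12 = 1.6% = 0.016.
Each month: B ← B·(1+r) − $845.00.
Month 1: interest $366.99; balance after payment $22,458.99.
Month 2: interest $359.34; balance after payment $21,973.34.
Month 3: interest $351.57; balance after payment $21,479.91.
Month 4: interest $343.68; balance after payment $20,978.59.
Month 5: interest $335.66; balance after payment $20,469.25.

$20,469.25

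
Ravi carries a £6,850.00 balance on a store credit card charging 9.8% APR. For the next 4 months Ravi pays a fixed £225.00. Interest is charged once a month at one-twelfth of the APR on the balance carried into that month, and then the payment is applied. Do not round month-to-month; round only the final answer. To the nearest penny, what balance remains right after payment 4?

Monthly rate r = 9.8%/12 = 0.816667% = 0.00816667.
Each month: B ← B·(1+r) − £225.00.
Month 1: interest £55.94; balance after payment £6,680.94.
Month 2: interest £54.56; balance after payment £6,510.50.
Month 3: interest £53.17; balance after payment £6,338.67.
Month 4: interest £51.77; balance after payment £6,165.44.

£6,165.44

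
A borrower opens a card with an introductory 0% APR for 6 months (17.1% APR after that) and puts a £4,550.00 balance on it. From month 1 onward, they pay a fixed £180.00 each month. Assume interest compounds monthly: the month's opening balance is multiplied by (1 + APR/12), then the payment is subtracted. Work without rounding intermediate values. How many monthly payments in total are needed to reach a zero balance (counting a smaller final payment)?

29 months

Promo months 1–6 at r₀ = 0%/12 = 0; months 7+ at r₁ = 17.1%/12 = 0.01425.
After month 6 (no interest yet): B = £4,550.00 − 6·£180.00 = £3,470.00.
Then at r₁ with £180.00/mo: n₂ = −ln(1 − r₁·B/P)/ln(1+r₁) ≈ 22.70 → 23 more payments.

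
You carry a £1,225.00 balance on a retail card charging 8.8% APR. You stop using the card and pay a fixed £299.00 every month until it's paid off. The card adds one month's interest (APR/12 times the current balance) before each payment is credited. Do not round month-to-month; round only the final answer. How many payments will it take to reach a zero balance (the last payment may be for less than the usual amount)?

Monthly rate r = 8.8%/12 = 0.733333% = 0.00733333.
Recurrence: B ← B·(1+r) − £299.00.
Month 1: interest £8.98; balance after payment £934.98.
Month 2: interest £6.86; balance after payment £642.84.
Month 3: interest £4.71; balance after payment £348.55.
Month 4: interest £2.56; balance after payment £52.11.
Month 5: interest £0.38; balance after payment £0.00.

5 months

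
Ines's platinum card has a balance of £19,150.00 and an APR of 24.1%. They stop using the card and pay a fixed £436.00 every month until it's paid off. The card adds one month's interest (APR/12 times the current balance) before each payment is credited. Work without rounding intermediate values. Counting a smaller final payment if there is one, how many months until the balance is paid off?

Monthly rate r = 24.1%/12 = 2.00833% = 0.0200833.
Recurrence: B ← B·(1+r) − £436.00.
Month 1: interest £384.60; balance after payment £19,098.60.
Month 2: interest £383.56; balance after payment £19,046.16.
Closed form: n = −ln(1 − rB₀/P)/ln(1+r) = −ln(0.1179)/ln(1.02008) ≈ 107.518, so the balance reaches zero during payment 108.

108 payments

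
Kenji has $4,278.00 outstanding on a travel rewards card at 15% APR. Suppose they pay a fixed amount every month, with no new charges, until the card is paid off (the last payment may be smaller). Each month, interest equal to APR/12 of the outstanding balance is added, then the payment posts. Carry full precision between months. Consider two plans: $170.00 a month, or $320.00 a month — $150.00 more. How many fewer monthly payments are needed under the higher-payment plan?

Monthly rate r = 15%/12 = 1.25% = 0.0125.
At $170.00/mo: n = ⌈−ln(1 − rB₀/P)/ln(1+r)⌉ = 31 payments (last $68.91); total interest = total paid − $4,278.00 = $890.91.
At $320.00/mo: 15 payments (last $230.63); total interest $432.63.
Payments saved = 31 − 15 = 16.

16 fewer payments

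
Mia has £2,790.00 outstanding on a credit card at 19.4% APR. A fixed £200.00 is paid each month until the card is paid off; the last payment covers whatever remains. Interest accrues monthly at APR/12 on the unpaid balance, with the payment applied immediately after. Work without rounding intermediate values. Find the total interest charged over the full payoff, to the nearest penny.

£397.27

Monthly rate r = 19.4%/12 = 1.61667% = 0.0161667.
Payoff takes n = ⌈−ln(1 − rB₀/P)/ln(1+r)⌉ = ⌈15.936⌉ = 16 payments; the last is £187.27.
Total paid = 15·£200.00 + £187.27 = £3,187.27.
Total interest = total paid − principal = £3,187.27 − £2,790.00 = £397.27.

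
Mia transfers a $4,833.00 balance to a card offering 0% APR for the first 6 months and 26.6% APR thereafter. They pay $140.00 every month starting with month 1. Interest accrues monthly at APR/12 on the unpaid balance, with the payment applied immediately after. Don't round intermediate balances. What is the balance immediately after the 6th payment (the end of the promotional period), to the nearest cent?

$3,993.00

Promo months 1–6 at r₀ = 0%/12 = 0; months 7+ at r₁ = 26.6%/12 = 0.0221667.
After month 6 (no interest yet): B = $4,833.00 − 6·$140.00 = $3,993.00.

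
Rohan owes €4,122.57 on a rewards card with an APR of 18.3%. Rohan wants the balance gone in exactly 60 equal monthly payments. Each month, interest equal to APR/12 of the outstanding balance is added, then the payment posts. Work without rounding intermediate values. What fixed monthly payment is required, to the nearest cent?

Monthly rate r = 18.3%/12 = 1.525% = 0.01525.
Level-payment amortization: P = B₀·r / (1 − (1+r)^(−n)) = 4122.57·0.01525 / (1 − 1.01525^(−60)).
Denominator 1 − (1+r)^(−60) = 0.596707533.
P = 62.8692 / 0.596707533 ≈ 105.36.

€105.36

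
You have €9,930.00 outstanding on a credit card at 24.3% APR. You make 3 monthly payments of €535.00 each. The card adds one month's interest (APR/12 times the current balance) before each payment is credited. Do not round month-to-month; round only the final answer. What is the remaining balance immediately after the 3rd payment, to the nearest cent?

€8,907.83

Monthly rate r = 24.3%/12 = 2.025% = 0.02025.
Each month: B ← B·(1+r) − €535.00.
Month 1: interest €201.08; balance after payment €9,596.08.
Month 2: interest €194.32; balance after payment €9,255.40.
Month 3: interest €187.42; balance after payment €8,907.83.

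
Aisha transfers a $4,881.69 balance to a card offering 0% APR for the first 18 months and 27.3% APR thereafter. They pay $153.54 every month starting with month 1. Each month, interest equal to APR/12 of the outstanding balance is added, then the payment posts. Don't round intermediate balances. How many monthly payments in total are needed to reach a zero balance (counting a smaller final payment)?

35 payments

Promo months 1–18 at r₀ = 0%/12 = 0; months 19+ at r₁ = 27.3%/12 = 0.02275.
After month 18 (no interest yet): B = $4,881.69 − 18·$153.54 = $2,117.97.
Then at r₁ with $153.54/mo: n₂ = −ln(1 − r₁·B/P)/ln(1+r₁) ≈ 16.74 → 17 more payments.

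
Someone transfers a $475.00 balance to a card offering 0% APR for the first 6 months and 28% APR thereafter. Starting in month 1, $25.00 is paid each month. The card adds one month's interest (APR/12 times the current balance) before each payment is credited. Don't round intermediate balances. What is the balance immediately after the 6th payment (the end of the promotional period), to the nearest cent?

Promo months 1–6 at r₀ = 0%/12 = 0; months 7+ at r₁ = 28%/12 = 0.0233333.
After month 6 (no interest yet): B = $475.00 − 6·$25.00 = $325.00.

$325.00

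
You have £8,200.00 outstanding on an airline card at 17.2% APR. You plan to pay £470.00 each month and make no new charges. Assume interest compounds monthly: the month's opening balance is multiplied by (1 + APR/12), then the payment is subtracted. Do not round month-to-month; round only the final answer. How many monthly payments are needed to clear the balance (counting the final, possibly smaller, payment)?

21 payments

Monthly rate r = 17.2%/12 = 1.43333% = 0.0143333.
Recurrence: B ← B·(1+r) − £470.00.
Month 1: interest £117.53; balance after payment £7,847.53.
Month 2: interest £112.48; balance after payment £7,490.01.
Closed form: n = −ln(1 − rB₀/P)/ln(1+r) = −ln(0.74993)/ln(1.01433) ≈ 20.221, so the balance reaches zero during payment 21.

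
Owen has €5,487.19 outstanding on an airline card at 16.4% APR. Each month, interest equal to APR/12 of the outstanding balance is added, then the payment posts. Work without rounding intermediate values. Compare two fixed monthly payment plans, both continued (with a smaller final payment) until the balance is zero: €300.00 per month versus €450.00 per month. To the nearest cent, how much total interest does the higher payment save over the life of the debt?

€313.31

Monthly rate r = 16.4%/12 = 1.36667% = 0.0136667.
At €300.00/mo: n = ⌈−ln(1 − rB₀/P)/ln(1+r)⌉ = 22 payments (last €57.52); total interest = total paid − €5,487.19 = €870.33.
At €450.00/mo: 14 payments (last €194.21); total interest €557.02.
Interest saved = €870.33 − €557.02 = €313.31.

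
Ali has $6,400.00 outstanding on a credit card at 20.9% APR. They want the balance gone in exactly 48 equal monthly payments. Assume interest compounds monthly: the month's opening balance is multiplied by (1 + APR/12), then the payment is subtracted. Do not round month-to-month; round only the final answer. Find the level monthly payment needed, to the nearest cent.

Monthly rate r = 20.9%/12 = 1.74167% = 0.0174167.
Level-payment amortization: P = B₀·r / (1 − (1+r)^(−n)) = 6400.00·0.0174167 / (1 − 1.01742^(−48)).
Denominator 1 − (1+r)^(−48) = 0.56342857.
P = 111.467 / 0.56342857 ≈ 197.84.

$197.84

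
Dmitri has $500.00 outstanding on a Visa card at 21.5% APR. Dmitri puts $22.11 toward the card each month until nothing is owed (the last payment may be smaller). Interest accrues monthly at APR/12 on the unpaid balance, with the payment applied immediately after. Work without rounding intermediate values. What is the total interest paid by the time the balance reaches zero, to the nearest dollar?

Monthly rate r = 21.5%/12 = 1.79167% = 0.0179167.
Payoff takes n = ⌈−ln(1 − rB₀/P)/ln(1+r)⌉ = ⌈29.253⌉ = 30 payments; the last is $5.64.
Total paid = 29·$22.11 + $5.64 = $646.83.
Total interest = total paid − principal = $646.83 − $500.00 = $146.83.

$147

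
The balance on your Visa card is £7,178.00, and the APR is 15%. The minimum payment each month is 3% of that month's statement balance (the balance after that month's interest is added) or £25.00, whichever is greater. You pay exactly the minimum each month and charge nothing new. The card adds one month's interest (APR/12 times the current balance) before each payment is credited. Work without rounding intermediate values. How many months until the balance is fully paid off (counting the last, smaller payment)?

163 months

Monthly rate r = 15%/12 = 1.25% = 0.0125.
While 3% of the post-interest balance exceeds £25.00, each month B ← (B·(1+r))·(1 − 0.03), i.e. B shrinks by the factor (1+r)·0.97 = 0.98212.
This holds for months 1–121. Entering month 122 the balance is £809.44; 3% of the post-interest balance is now below £25.00, so the flat £25.00 minimum applies from here.
From month 122 a fixed £25.00 at rate r clears £809.44 in 42 more payments. Total: 121 + 42 = 163 months.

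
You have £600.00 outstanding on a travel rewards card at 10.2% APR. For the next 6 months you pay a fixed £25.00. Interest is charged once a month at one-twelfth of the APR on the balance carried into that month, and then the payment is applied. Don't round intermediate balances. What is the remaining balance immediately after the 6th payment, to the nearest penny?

£478.03

Monthly rate r = 10.2%/12 = 0.85% = 0.0085.
Each month: B ← B·(1+r) − £25.00.
Month 1: interest £5.10; balance after payment £580.10.
Month 2: interest £4.93; balance after payment £560.03.
Month 3: interest £4.76; balance after payment £539.79.
Month 4: interest £4.59; balance after payment £519.38.
Month 5: interest £4.41; balance after payment £498.79.
Month 6: interest £4.24; balance after payment £478.03.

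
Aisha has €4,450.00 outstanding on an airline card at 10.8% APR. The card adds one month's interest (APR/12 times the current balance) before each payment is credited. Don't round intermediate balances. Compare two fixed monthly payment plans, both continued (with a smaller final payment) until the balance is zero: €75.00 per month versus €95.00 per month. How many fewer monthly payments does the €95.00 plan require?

Monthly rate r = 10.8%/12 = 0.9% = 0.009.
At €75.00/mo: n = ⌈−ln(1 − rB₀/P)/ln(1+r)⌉ = 86 payments (last €16.73); total interest = total paid − €4,450.00 = €1,941.73.
At €95.00/mo: 62 payments (last €9.68); total interest €1,354.68.
Payments saved = 86 − 62 = 24.

24 fewer payments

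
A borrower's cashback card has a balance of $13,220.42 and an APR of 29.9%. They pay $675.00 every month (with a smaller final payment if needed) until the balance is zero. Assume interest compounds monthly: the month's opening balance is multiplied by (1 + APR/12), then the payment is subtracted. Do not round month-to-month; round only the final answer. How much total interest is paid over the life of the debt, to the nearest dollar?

$5,142

Monthly rate r = 29.9%/12 = 2.49167% = 0.0249167.
Payoff takes n = ⌈−ln(1 − rB₀/P)/ln(1+r)⌉ = ⌈27.201⌉ = 28 payments; the last is $137.12.
Total paid = 27·$675.00 + $137.12 = $18,362.12.
Total interest = total paid − principal = $18,362.12 − $13,220.42 = $5,141.70.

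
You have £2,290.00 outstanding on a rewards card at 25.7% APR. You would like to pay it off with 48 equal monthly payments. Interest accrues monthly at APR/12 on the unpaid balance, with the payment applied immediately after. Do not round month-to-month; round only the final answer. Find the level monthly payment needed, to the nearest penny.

£76.83

Monthly rate r = 25.7%/12 = 2.14167% = 0.0214167.
Level-payment amortization: P = B₀·r / (1 − (1+r)^(−n)) = 2290.00·0.0214167 / (1 − 1.02142^(−48)).
Denominator 1 − (1+r)^(−48) = 0.638374641.
P = 49.0442 / 0.638374641 ≈ 76.83.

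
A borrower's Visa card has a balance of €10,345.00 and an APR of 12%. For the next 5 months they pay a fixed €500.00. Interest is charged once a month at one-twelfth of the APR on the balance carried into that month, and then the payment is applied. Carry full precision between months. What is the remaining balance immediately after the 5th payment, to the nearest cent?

Monthly rate r = 12%/12 = 1% = 0.01.
Each month: B ← B·(1+r) − €500.00.
Month 1: interest €103.45; balance after payment €9,948.45.
Month 2: interest €99.48; balance after payment €9,547.93.
Month 3: interest €95.48; balance after payment €9,143.41.
Month 4: interest €91.43; balance after payment €8,734.85.
Month 5: interest €87.35; balance after payment €8,322.20.

€8,322.20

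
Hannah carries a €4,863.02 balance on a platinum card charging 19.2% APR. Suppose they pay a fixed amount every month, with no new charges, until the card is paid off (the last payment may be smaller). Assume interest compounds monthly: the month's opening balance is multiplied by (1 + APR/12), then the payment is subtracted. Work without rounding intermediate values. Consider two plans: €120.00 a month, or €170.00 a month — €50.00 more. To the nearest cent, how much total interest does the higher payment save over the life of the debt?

Monthly rate r = 19.2%/12 = 1.6% = 0.016.
At €120.00/mo: n = ⌈−ln(1 − rB₀/P)/ln(1+r)⌉ = 66 payments (last €102.19); total interest = total paid − €4,863.02 = €3,039.17.
At €170.00/mo: 39 payments (last €93.95); total interest €1,690.93.
Interest saved = €3,039.17 − €1,690.93 = €1,348.24.

€1,348.24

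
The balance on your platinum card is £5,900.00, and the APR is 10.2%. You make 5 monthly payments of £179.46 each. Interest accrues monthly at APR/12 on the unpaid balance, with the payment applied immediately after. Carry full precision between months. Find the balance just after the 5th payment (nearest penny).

Monthly rate r = 10.2%/12 = 0.85% = 0.0085.
Each month: B ← B·(1+r) − £179.46.
Month 1: interest £50.15; balance after payment £5,770.69.
Month 2: interest £49.05; balance after payment £5,640.28.
Month 3: interest £47.94; balance after payment £5,508.76.
Month 4: interest £46.82; balance after payment £5,376.13.
Month 5: interest £45.70; balance after payment £5,242.36.

£5,242.36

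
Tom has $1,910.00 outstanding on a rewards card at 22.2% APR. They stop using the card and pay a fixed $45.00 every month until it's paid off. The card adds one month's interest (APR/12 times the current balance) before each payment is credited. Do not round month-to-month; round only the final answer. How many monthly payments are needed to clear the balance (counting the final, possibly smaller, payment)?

Monthly rate r = 22.2%/12 = 1.85% = 0.0185.
Recurrence: B ← B·(1+r) − $45.00.
Month 1: interest $35.34; balance after payment $1,900.34.
Month 2: interest $35.16; balance after payment $1,890.49.
Closed form: n = −ln(1 − rB₀/P)/ln(1+r) = −ln(0.21478)/ln(1.0185) ≈ 83.910, so the balance reaches zero during payment 84.

84 months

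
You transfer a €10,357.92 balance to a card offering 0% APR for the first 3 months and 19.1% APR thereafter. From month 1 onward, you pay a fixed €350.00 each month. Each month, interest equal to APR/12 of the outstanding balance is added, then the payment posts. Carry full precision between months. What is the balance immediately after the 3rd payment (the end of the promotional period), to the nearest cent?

Promo months 1–3 at r₀ = 0%/12 = 0; months 4+ at r₁ = 19.1%/12 = 0.0159167.
After month 3 (no interest yet): B = €10,357.92 − 3·€350.00 = €9,307.92.

€9,307.92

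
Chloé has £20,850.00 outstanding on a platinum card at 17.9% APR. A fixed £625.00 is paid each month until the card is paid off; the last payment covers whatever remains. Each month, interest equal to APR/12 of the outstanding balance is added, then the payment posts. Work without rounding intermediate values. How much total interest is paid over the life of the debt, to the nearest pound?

£8,209

Monthly rate r = 17.9%/12 = 1.49167% = 0.0149167.
Payoff takes n = ⌈−ln(1 − rB₀/P)/ln(1+r)⌉ = ⌈46.493⌉ = 47 payments; the last is £309.26.
Total paid = 46·£625.00 + £309.26 = £29,059.26.
Total interest = total paid − principal = £29,059.26 − £20,850.00 = £8,209.26.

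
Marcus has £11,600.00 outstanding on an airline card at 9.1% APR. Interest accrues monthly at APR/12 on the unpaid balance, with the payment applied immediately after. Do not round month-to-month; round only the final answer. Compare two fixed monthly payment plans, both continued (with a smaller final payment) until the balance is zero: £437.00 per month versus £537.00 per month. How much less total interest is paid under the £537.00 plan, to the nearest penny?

£284.83

Monthly rate r = 9.1%/12 = 0.758333% = 0.00758333.
At £437.00/mo: n = ⌈−ln(1 − rB₀/P)/ln(1+r)⌉ = 30 payments (last £328.79); total interest = total paid − £11,600.00 = £1,401.79.
At £537.00/mo: 24 payments (last £365.96); total interest £1,116.96.
Interest saved = £1,401.79 − £1,116.96 = £284.83.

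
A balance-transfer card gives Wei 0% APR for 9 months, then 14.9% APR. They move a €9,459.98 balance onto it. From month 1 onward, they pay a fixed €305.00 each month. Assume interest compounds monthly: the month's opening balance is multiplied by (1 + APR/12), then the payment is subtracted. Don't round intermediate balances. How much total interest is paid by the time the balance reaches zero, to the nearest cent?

Promo months 1–9 at r₀ = 0%/12 = 0; months 10+ at r₁ = 14.9%/12 = 0.0124167.
After month 9 (no interest yet): B = €9,459.98 − 9·€305.00 = €6,714.98.
Then at r₁ with €305.00/mo: n₂ = −ln(1 − r₁·B/P)/ln(1+r₁) ≈ 25.88 → 26 more payments.
Total paid = 34·€305.00 + €267.92 = €10,637.92; interest = €10,637.92 − €9,459.98 = €1,177.94.

€1,177.94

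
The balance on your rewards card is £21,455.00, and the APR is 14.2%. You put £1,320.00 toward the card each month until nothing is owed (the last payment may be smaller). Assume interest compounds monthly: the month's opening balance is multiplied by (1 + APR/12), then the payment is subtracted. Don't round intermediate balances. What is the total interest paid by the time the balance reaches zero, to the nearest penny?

£2,514.76

Monthly rate r = 14.2%/12 = 1.18333% = 0.0118333.
Payoff takes n = ⌈−ln(1 − rB₀/P)/ln(1+r)⌉ = ⌈18.158⌉ = 19 payments; the last is £209.76.
Total paid = 18·£1,320.00 + £209.76 = £23,969.76.
Total interest = total paid − principal = £23,969.76 − £21,455.00 = £2,514.76.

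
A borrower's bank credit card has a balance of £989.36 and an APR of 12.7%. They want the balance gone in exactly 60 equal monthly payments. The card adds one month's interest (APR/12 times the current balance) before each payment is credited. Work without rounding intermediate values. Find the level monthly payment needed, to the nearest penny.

£22.36

Monthly rate r = 12.7%/12 = 1.05833% = 0.0105833.
Level-payment amortization: P = B₀·r / (1 − (1+r)^(−n)) = 989.36·0.0105833 / (1 − 1.01058^(−60)).
Denominator 1 − (1+r)^(−60) = 0.46829333.
P = 10.4707 / 0.46829333 ≈ 22.36.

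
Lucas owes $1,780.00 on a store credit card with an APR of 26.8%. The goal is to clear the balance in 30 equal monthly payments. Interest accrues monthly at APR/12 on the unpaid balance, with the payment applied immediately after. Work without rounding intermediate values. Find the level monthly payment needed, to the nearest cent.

$82.05

Monthly rate r = 26.8%/12 = 2.23333% = 0.0223333.
Level-payment amortization: P = B₀·r / (1 − (1+r)^(−n)) = 1780.00·0.0223333 / (1 − 1.02233^(−30)).
Denominator 1 − (1+r)^(−30) = 0.484505113.
P = 39.7533 / 0.484505113 ≈ 82.05.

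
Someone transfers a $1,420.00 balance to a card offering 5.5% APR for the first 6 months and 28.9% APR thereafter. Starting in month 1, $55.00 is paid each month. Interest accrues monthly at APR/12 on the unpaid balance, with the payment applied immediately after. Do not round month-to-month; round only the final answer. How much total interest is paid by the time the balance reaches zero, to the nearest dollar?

$480

Promo months 1–6 at r₀ = 5.5%/12 = 0.00458333; months 7+ at r₁ = 28.9%/12 = 0.0240833.
After month 6: iterate B ← B·(1+r₀) − $55.00 for 6 months → $1,125.70.
Then at r₁ with $55.00/mo: n₂ = −ln(1 − r₁·B/P)/ln(1+r₁) ≈ 28.54 → 29 more payments.
Total paid = 34·$55.00 + $29.61 = $1,899.61; interest = $1,899.61 − $1,420.00 = $479.61.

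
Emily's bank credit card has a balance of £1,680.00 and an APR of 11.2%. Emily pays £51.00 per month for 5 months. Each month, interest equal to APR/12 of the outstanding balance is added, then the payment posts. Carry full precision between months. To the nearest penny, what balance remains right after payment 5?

£1,500.07

Monthly rate r = 11.2%/12 = 0.933333% = 0.00933333.
Each month: B ← B·(1+r) − £51.00.
Month 1: interest £15.68; balance after payment £1,644.68.
Month 2: interest £15.35; balance after payment £1,609.03.
Month 3: interest £15.02; balance after payment £1,573.05.
Month 4: interest £14.68; balance after payment £1,536.73.
Month 5: interest £14.34; balance after payment £1,500.07.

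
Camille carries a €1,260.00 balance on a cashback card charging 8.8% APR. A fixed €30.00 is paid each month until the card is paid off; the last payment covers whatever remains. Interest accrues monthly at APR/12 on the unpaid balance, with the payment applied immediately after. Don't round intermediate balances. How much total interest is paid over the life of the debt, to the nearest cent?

Monthly rate r = 8.8%/12 = 0.733333% = 0.00733333.
Payoff takes n = ⌈−ln(1 − rB₀/P)/ln(1+r)⌉ = ⌈50.389⌉ = 51 payments; the last is €11.69.
Total paid = 50·€30.00 + €11.69 = €1,511.69.
Total interest = total paid − principal = €1,511.69 − €1,260.00 = €251.69.

€251.69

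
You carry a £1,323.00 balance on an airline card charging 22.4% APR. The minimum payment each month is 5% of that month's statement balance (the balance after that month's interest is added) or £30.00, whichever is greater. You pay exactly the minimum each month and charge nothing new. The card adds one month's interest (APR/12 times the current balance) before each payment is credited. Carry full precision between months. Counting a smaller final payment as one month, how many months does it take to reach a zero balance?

50 months

Monthly rate r = 22.4%/12 = 1.86667% = 0.0186667.
While 5% of the post-interest balance exceeds £30.00, each month B ← (B·(1+r))·(1 − 0.05), i.e. B shrinks by the factor (1+r)·0.95 = 0.96773.
This holds for months 1–25. Entering month 26 the balance is £582.71; 5% of the post-interest balance is now below £30.00, so the flat £30.00 minimum applies from here.
From month 26 a fixed £30.00 at rate r clears £582.71 in 25 more payments. Total: 25 + 25 = 50 months.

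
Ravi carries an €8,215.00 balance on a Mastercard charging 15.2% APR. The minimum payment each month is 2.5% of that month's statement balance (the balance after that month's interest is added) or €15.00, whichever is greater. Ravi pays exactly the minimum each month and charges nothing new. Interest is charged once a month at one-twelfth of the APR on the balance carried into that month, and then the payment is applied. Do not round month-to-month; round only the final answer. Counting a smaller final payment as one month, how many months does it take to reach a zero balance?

Monthly rate r = 15.2%/12 = 1.26667% = 0.0126667.
While 2.5% of the post-interest balance exceeds €15.00, each month B ← (B·(1+r))·(1 − 0.025), i.e. B shrinks by the factor (1+r)·0.975 = 0.98735.
This holds for months 1–207. Entering month 208 the balance is €589.02; 2.5% of the post-interest balance is now below €15.00, so the flat €15.00 minimum applies from here.
From month 208 a fixed €15.00 at rate r clears €589.02 in 55 more payments. Total: 207 + 55 = 262 months.

262 months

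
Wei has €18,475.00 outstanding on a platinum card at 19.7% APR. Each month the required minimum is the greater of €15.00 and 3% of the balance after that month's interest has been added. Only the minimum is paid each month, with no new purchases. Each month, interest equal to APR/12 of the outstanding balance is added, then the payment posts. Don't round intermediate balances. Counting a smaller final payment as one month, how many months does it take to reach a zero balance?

Monthly rate r = 19.7%/12 = 1.64167% = 0.0164167.
While 3% of the post-interest balance exceeds €15.00, each month B ← (B·(1+r))·(1 − 0.03), i.e. B shrinks by the factor (1+r)·0.97 = 0.98592.
This holds for months 1–256. Entering month 257 the balance is €490.37; 3% of the post-interest balance is now below €15.00, so the flat €15.00 minimum applies from here.
From month 257 a fixed €15.00 at rate r clears €490.37 in 48 more payments. Total: 256 + 48 = 304 months.

304 months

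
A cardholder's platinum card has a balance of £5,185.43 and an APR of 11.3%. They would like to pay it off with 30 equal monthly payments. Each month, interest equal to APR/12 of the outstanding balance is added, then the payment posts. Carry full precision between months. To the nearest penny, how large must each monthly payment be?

£199.22

Monthly rate r = 11.3%/12 = 0.941667% = 0.00941667.
Level-payment amortization: P = B₀·r / (1 − (1+r)^(−n)) = 5185.43·0.00941667 / (1 − 1.00942^(−30)).
Denominator 1 − (1+r)^(−30) = 0.245106189.
P = 48.8295 / 0.245106189 ≈ 199.22.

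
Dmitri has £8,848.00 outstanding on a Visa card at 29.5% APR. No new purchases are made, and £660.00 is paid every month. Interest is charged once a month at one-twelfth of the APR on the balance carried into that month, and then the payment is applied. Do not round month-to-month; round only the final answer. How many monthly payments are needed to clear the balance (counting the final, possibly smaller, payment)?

Monthly rate r = 29.5%/12 = 2.45833% = 0.0245833.
Recurrence: B ← B·(1+r) − £660.00.
Month 1: interest £217.51; balance after payment £8,405.51.
Month 2: interest £206.64; balance after payment £7,952.15.
Closed form: n = −ln(1 − rB₀/P)/ln(1+r) = −ln(0.67043)/ln(1.02458) ≈ 16.463, so the balance reaches zero during payment 17.

17 payments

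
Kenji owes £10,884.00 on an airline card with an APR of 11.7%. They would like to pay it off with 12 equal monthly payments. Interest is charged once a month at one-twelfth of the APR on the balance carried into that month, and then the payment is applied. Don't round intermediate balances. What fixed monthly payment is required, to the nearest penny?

Monthly rate r = 11.7%/12 = 0.975% = 0.00975.
Level-payment amortization: P = B₀·r / (1 − (1+r)^(−n)) = 10884.00·0.00975 / (1 − 1.00975^(−12)).
Denominator 1 − (1+r)^(−12) = 0.109910541.
P = 106.119 / 0.109910541 ≈ 965.50.

£965.50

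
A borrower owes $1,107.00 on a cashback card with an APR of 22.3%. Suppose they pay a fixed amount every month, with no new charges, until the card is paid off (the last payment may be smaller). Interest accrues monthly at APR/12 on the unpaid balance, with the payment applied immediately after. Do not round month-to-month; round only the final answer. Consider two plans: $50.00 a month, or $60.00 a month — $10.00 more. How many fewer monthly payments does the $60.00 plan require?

6 fewer payments

Monthly rate r = 22.3%/12 = 1.85833% = 0.0185833.
At $50.00/mo: n = ⌈−ln(1 − rB₀/P)/ln(1+r)⌉ = 29 payments (last $39.48); total interest = total paid − $1,107.00 = $332.48.
At $60.00/mo: 23 payments (last $48.25); total interest $261.25.
Payments saved = 29 − 23 = 6.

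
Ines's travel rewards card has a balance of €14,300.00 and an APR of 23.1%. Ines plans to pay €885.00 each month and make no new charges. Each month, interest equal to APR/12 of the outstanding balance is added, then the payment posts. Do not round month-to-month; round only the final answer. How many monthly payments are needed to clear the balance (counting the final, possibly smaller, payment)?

Monthly rate r = 23.1%/12 = 1.925% = 0.01925.
Recurrence: B ← B·(1+r) − €885.00.
Month 1: interest €275.27; balance after payment €13,690.27.
Month 2: interest €263.54; balance after payment €13,068.81.
Closed form: n = −ln(1 − rB₀/P)/ln(1+r) = −ln(0.68895)/ln(1.01925) ≈ 19.540, so the balance reaches zero during payment 20.

20 months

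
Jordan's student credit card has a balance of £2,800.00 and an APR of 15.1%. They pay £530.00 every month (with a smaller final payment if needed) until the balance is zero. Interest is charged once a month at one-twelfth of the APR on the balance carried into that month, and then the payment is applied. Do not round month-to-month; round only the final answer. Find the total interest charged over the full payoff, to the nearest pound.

Monthly rate r = 15.1%/12 = 1.25833% = 0.0125833.
Payoff takes n = ⌈−ln(1 − rB₀/P)/ln(1+r)⌉ = ⌈5.501⌉ = 6 payments; the last is £266.43.
Total paid = 5·£530.00 + £266.43 = £2,916.43.
Total interest = total paid − principal = £2,916.43 − £2,800.00 = £116.43.

£116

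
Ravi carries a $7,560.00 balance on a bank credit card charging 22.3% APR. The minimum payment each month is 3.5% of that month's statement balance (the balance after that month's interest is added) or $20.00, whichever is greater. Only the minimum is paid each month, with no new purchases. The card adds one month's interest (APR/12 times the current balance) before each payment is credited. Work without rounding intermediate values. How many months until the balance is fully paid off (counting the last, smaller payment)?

Monthly rate r = 22.3%/12 = 1.85833% = 0.0185833.
While 3.5% of the post-interest balance exceeds $20.00, each month B ← (B·(1+r))·(1 − 0.035), i.e. B shrinks by the factor (1+r)·0.965 = 0.98293.
This holds for months 1–152. Entering month 153 the balance is $552.27; 3.5% of the post-interest balance is now below $20.00, so the flat $20.00 minimum applies from here.
From month 153 a fixed $20.00 at rate r clears $552.27 in 40 more payments. Total: 152 + 40 = 192 months.

192 months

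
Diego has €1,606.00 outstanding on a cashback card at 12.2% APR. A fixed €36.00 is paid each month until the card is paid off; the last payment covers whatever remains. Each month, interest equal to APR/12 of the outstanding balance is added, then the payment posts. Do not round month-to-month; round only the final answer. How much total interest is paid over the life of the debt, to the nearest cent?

Monthly rate r = 12.2%/12 = 1.01667% = 0.0101667.
Payoff takes n = ⌈−ln(1 − rB₀/P)/ln(1+r)⌉ = ⌈59.742⌉ = 60 payments; the last is €26.73.
Total paid = 59·€36.00 + €26.73 = €2,150.73.
Total interest = total paid − principal = €2,150.73 − €1,606.00 = €544.73.

€544.73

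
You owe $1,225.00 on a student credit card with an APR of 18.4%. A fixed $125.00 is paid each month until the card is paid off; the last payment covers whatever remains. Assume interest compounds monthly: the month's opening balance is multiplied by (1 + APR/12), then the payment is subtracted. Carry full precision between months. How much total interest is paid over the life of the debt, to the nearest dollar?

$113

Monthly rate r = 18.4%/12 = 1.53333% = 0.0153333.
Payoff takes n = ⌈−ln(1 − rB₀/P)/ln(1+r)⌉ = ⌈10.701⌉ = 11 payments; the last is $87.79.
Total paid = 10·$125.00 + $87.79 = $1,337.79.
Total interest = total paid − principal = $1,337.79 − $1,225.00 = $112.79.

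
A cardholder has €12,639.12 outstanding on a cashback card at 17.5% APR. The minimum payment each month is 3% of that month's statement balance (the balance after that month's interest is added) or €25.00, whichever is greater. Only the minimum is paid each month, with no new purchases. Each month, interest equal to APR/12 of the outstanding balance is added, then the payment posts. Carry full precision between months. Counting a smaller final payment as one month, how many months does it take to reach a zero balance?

Monthly rate r = 17.5%/12 = 1.45833% = 0.0145833.
While 3% of the post-interest balance exceeds €25.00, each month B ← (B·(1+r))·(1 − 0.03), i.e. B shrinks by the factor (1+r)·0.97 = 0.98415.
This holds for months 1–172. Entering month 173 the balance is €808.99; 3% of the post-interest balance is now below €25.00, so the flat €25.00 minimum applies from here.
From month 173 a fixed €25.00 at rate r clears €808.99 in 45 more payments. Total: 172 + 45 = 217 months.

217 months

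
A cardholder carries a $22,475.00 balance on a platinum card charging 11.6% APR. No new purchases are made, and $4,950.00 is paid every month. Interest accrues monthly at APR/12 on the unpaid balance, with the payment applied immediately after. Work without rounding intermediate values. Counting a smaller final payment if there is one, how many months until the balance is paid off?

5 payments

Monthly rate r = 11.6%/12 = 0.966667% = 0.00966667.
Recurrence: B ← B·(1+r) − $4,950.00.
Month 1: interest $217.26; balance after payment $17,742.26.
Month 2: interest $171.51; balance after payment $12,963.77.
Month 3: interest $125.32; balance after payment $8,139.08.
Month 4: interest $78.68; balance after payment $3,267.76.
Month 5: interest $31.59; balance after payment $0.00.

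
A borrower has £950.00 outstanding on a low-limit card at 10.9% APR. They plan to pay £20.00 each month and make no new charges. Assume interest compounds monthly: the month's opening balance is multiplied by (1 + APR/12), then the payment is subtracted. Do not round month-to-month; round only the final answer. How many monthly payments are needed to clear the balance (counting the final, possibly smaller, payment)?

Monthly rate r = 10.9%/12 = 0.908333% = 0.00908333.
Recurrence: B ← B·(1+r) − £20.00.
Month 1: interest £8.63; balance after payment £938.63.
Month 2: interest £8.53; balance after payment £927.16.
Closed form: n = −ln(1 − rB₀/P)/ln(1+r) = −ln(0.56854)/ln(1.00908) ≈ 62.449, so the balance reaches zero during payment 63.

63 months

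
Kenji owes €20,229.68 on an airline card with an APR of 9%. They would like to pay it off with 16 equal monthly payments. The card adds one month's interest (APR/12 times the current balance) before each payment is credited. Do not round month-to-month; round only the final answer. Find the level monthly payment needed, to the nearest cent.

€1,346.46

Monthly rate r = 9%/12 = 0.75% = 0.0075.
Level-payment amortization: P = B₀·r / (1 − (1+r)^(−n)) = 20229.68·0.0075 / (1 − 1.0075^(−16)).
Denominator 1 − (1+r)^(−16) = 0.112682345.
P = 151.723 / 0.112682345 ≈ 1346.46.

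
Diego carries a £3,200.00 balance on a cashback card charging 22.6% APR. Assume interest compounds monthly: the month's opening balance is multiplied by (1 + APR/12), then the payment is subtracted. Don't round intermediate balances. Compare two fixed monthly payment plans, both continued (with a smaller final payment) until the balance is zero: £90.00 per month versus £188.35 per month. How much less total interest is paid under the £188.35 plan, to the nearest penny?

Monthly rate r = 22.6%/12 = 1.88333% = 0.0188333.
At £90.00/mo: n = ⌈−ln(1 − rB₀/P)/ln(1+r)⌉ = 60 payments (last £32.55); total interest = total paid − £3,200.00 = £2,142.55.
At £188.35/mo: 21 payments (last £126.14); total interest £693.14.
Interest saved = £2,142.55 − £693.14 = £1,449.41.

£1,449.41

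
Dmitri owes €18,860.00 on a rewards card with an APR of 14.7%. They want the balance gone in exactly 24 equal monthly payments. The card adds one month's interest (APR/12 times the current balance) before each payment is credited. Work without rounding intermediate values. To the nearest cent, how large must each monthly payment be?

Monthly rate r = 14.7%/12 = 1.225% = 0.01225.
Level-payment amortization: P = B₀·r / (1 − (1+r)^(−n)) = 18860.00·0.01225 / (1 − 1.01225^(−24)).
Denominator 1 − (1+r)^(−24) = 0.253391123.
P = 231.035 / 0.253391123 ≈ 911.77.

€911.77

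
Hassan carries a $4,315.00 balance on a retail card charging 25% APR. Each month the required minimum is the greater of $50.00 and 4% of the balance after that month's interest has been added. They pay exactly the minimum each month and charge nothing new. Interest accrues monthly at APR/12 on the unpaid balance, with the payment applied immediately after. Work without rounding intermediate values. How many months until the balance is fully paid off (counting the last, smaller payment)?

97 months

Monthly rate r = 25%/12 = 2.08333% = 0.0208333.
While 4% of the post-interest balance exceeds $50.00, each month B ← (B·(1+r))·(1 − 0.04), i.e. B shrinks by the factor (1+r)·0.96 = 0.98.
This holds for months 1–63. Entering month 64 the balance is $1,208.44; 4% of the post-interest balance is now below $50.00, so the flat $50.00 minimum applies from here.
From month 64 a fixed $50.00 at rate r clears $1,208.44 in 34 more payments. Total: 63 + 34 = 97 months.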